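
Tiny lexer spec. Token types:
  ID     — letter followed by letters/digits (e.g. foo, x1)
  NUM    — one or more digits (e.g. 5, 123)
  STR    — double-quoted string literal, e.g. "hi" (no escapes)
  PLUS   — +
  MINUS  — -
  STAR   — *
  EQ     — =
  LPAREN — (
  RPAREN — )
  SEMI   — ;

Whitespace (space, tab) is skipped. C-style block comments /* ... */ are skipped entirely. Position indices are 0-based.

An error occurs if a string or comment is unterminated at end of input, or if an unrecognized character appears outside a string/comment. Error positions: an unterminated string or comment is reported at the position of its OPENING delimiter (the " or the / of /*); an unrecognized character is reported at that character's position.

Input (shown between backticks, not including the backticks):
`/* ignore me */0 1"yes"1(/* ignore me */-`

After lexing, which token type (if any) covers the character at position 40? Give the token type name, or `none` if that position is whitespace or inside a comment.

pos=0: enter COMMENT mode (saw '/*')
exit COMMENT mode (now at pos=15)
pos=15: emit NUM '0' (now at pos=16)
pos=17: emit NUM '1' (now at pos=18)
pos=18: enter STRING mode
pos=18: emit STR "yes" (now at pos=23)
pos=23: emit NUM '1' (now at pos=24)
pos=24: emit LPAREN '('
pos=25: enter COMMENT mode (saw '/*')
exit COMMENT mode (now at pos=40)
pos=40: emit MINUS '-'
DONE. 6 tokens: [NUM, NUM, STR, NUM, LPAREN, MINUS]
Position 40: char is '-' -> MINUS

Answer: MINUS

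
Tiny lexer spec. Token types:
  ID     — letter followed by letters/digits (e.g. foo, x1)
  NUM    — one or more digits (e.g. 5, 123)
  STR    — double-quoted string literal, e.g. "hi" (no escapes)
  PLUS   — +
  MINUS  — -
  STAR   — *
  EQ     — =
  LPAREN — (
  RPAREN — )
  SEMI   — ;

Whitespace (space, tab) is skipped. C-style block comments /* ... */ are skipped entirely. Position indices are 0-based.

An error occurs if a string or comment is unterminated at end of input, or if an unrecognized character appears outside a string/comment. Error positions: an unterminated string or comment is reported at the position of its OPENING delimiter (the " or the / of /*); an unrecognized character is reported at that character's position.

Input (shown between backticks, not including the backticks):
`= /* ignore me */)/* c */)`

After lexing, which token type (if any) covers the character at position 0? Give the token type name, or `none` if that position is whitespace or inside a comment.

pos=0: emit EQ '='
pos=2: enter COMMENT mode (saw '/*')
exit COMMENT mode (now at pos=17)
pos=17: emit RPAREN ')'
pos=18: enter COMMENT mode (saw '/*')
exit COMMENT mode (now at pos=25)
pos=25: emit RPAREN ')'
DONE. 3 tokens: [EQ, RPAREN, RPAREN]
Position 0: char is '=' -> EQ

Answer: EQ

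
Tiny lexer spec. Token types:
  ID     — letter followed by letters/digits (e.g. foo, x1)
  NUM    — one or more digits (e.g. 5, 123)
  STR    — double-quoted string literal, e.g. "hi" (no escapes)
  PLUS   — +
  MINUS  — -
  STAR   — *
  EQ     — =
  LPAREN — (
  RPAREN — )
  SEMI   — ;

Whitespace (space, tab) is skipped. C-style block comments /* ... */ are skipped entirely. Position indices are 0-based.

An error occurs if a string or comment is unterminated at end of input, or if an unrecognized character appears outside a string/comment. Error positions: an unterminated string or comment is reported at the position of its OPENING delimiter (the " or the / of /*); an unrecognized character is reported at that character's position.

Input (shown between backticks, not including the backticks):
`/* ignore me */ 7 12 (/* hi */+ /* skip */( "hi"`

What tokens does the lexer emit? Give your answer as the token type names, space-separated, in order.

pos=0: enter COMMENT mode (saw '/*')
exit COMMENT mode (now at pos=15)
pos=16: emit NUM '7' (now at pos=17)
pos=18: emit NUM '12' (now at pos=20)
pos=21: emit LPAREN '('
pos=22: enter COMMENT mode (saw '/*')
exit COMMENT mode (now at pos=30)
pos=30: emit PLUS '+'
pos=32: enter COMMENT mode (saw '/*')
exit COMMENT mode (now at pos=42)
pos=42: emit LPAREN '('
pos=44: enter STRING mode
pos=44: emit STR "hi" (now at pos=48)
DONE. 6 tokens: [NUM, NUM, LPAREN, PLUS, LPAREN, STR]

Answer: NUM NUM LPAREN PLUS LPAREN STR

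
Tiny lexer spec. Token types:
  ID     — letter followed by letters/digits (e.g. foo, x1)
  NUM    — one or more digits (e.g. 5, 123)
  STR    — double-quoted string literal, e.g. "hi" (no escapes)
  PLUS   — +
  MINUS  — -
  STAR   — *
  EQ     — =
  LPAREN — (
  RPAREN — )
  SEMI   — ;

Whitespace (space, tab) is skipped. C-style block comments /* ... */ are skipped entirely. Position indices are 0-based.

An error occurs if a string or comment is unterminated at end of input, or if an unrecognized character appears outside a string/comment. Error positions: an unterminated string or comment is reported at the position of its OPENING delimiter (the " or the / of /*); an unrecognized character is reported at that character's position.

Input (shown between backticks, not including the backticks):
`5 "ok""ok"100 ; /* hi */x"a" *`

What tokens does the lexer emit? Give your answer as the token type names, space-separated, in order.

Answer: NUM STR STR NUM SEMI ID STR STAR

Derivation:
pos=0: emit NUM '5' (now at pos=1)
pos=2: enter STRING mode
pos=2: emit STR "ok" (now at pos=6)
pos=6: enter STRING mode
pos=6: emit STR "ok" (now at pos=10)
pos=10: emit NUM '100' (now at pos=13)
pos=14: emit SEMI ';'
pos=16: enter COMMENT mode (saw '/*')
exit COMMENT mode (now at pos=24)
pos=24: emit ID 'x' (now at pos=25)
pos=25: enter STRING mode
pos=25: emit STR "a" (now at pos=28)
pos=29: emit STAR '*'
DONE. 8 tokens: [NUM, STR, STR, NUM, SEMI, ID, STR, STAR]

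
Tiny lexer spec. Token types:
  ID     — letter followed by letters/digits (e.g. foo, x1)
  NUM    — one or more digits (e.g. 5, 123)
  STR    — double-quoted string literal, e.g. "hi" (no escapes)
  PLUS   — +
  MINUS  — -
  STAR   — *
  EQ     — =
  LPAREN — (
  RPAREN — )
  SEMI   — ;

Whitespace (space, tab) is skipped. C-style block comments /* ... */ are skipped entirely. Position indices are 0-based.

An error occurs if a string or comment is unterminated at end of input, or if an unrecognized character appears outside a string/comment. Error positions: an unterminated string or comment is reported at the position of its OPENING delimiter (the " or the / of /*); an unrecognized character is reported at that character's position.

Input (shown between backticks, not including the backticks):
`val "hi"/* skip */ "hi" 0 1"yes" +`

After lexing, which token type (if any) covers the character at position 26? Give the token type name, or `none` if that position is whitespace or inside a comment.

pos=0: emit ID 'val' (now at pos=3)
pos=4: enter STRING mode
pos=4: emit STR "hi" (now at pos=8)
pos=8: enter COMMENT mode (saw '/*')
exit COMMENT mode (now at pos=18)
pos=19: enter STRING mode
pos=19: emit STR "hi" (now at pos=23)
pos=24: emit NUM '0' (now at pos=25)
pos=26: emit NUM '1' (now at pos=27)
pos=27: enter STRING mode
pos=27: emit STR "yes" (now at pos=32)
pos=33: emit PLUS '+'
DONE. 7 tokens: [ID, STR, STR, NUM, NUM, STR, PLUS]
Position 26: char is '1' -> NUM

Answer: NUM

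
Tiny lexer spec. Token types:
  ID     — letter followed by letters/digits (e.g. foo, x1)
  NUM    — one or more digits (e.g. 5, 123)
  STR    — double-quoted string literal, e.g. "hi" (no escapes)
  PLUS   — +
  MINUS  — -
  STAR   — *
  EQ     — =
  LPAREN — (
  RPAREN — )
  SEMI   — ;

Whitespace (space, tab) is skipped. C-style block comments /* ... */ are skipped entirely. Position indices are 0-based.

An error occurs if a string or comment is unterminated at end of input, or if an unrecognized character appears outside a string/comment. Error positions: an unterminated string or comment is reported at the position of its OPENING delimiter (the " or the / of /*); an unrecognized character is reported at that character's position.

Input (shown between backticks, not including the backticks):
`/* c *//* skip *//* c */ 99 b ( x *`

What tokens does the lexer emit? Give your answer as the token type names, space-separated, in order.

Answer: NUM ID LPAREN ID STAR

Derivation:
pos=0: enter COMMENT mode (saw '/*')
exit COMMENT mode (now at pos=7)
pos=7: enter COMMENT mode (saw '/*')
exit COMMENT mode (now at pos=17)
pos=17: enter COMMENT mode (saw '/*')
exit COMMENT mode (now at pos=24)
pos=25: emit NUM '99' (now at pos=27)
pos=28: emit ID 'b' (now at pos=29)
pos=30: emit LPAREN '('
pos=32: emit ID 'x' (now at pos=33)
pos=34: emit STAR '*'
DONE. 5 tokens: [NUM, ID, LPAREN, ID, STAR]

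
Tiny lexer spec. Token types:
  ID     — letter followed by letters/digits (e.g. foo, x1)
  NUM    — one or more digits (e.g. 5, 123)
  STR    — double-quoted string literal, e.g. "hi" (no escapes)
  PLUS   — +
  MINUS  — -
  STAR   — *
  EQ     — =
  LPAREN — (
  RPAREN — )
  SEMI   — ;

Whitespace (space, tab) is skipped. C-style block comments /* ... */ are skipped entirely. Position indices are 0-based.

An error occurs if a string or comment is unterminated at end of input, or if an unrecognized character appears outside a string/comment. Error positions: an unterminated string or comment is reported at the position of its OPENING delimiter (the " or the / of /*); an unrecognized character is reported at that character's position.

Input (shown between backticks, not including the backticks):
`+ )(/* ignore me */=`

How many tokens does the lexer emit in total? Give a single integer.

pos=0: emit PLUS '+'
pos=2: emit RPAREN ')'
pos=3: emit LPAREN '('
pos=4: enter COMMENT mode (saw '/*')
exit COMMENT mode (now at pos=19)
pos=19: emit EQ '='
DONE. 4 tokens: [PLUS, RPAREN, LPAREN, EQ]

Answer: 4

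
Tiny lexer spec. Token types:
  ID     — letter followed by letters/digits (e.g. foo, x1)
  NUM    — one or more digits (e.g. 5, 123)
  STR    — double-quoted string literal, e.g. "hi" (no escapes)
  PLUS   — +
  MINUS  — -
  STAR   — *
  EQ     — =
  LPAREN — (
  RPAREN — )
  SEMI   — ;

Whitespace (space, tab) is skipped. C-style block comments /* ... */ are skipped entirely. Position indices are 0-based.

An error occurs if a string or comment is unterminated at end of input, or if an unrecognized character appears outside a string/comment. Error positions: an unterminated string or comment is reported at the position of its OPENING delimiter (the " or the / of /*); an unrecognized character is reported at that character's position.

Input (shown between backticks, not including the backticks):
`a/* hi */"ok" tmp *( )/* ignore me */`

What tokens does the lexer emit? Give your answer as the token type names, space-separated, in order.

pos=0: emit ID 'a' (now at pos=1)
pos=1: enter COMMENT mode (saw '/*')
exit COMMENT mode (now at pos=9)
pos=9: enter STRING mode
pos=9: emit STR "ok" (now at pos=13)
pos=14: emit ID 'tmp' (now at pos=17)
pos=18: emit STAR '*'
pos=19: emit LPAREN '('
pos=21: emit RPAREN ')'
pos=22: enter COMMENT mode (saw '/*')
exit COMMENT mode (now at pos=37)
DONE. 6 tokens: [ID, STR, ID, STAR, LPAREN, RPAREN]

Answer: ID STR ID STAR LPAREN RPAREN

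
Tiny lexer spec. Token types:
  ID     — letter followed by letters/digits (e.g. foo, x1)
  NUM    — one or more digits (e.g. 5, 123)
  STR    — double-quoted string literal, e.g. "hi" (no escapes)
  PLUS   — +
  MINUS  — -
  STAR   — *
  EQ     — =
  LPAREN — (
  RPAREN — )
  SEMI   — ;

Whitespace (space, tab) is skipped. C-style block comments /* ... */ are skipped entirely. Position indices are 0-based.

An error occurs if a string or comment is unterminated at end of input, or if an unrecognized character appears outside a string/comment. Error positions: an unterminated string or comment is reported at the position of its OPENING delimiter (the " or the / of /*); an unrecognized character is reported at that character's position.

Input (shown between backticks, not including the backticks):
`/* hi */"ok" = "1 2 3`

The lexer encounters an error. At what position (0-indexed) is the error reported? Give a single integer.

pos=0: enter COMMENT mode (saw '/*')
exit COMMENT mode (now at pos=8)
pos=8: enter STRING mode
pos=8: emit STR "ok" (now at pos=12)
pos=13: emit EQ '='
pos=15: enter STRING mode
pos=15: ERROR — unterminated string

Answer: 15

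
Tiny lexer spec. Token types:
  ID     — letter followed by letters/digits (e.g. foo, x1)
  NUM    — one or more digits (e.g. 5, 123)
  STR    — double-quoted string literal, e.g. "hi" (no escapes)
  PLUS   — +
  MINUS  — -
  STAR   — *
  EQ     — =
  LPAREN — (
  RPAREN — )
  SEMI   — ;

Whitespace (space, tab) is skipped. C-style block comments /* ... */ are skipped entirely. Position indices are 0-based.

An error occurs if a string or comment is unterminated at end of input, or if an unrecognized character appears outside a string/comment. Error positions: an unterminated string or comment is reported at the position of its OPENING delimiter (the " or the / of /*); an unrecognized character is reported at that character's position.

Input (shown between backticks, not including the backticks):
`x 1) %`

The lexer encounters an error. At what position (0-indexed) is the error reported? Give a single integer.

pos=0: emit ID 'x' (now at pos=1)
pos=2: emit NUM '1' (now at pos=3)
pos=3: emit RPAREN ')'
pos=5: ERROR — unrecognized char '%'

Answer: 5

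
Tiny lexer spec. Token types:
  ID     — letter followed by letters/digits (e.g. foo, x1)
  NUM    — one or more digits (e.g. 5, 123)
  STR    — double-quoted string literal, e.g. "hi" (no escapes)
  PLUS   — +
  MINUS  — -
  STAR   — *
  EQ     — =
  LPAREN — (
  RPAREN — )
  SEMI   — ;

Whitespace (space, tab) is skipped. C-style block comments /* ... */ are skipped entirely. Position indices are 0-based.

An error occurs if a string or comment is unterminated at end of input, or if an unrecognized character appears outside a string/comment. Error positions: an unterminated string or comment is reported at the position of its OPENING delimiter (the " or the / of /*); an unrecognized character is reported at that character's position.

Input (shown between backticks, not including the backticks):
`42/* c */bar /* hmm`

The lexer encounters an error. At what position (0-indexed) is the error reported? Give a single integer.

Answer: 13

Derivation:
pos=0: emit NUM '42' (now at pos=2)
pos=2: enter COMMENT mode (saw '/*')
exit COMMENT mode (now at pos=9)
pos=9: emit ID 'bar' (now at pos=12)
pos=13: enter COMMENT mode (saw '/*')
pos=13: ERROR — unterminated comment (reached EOF)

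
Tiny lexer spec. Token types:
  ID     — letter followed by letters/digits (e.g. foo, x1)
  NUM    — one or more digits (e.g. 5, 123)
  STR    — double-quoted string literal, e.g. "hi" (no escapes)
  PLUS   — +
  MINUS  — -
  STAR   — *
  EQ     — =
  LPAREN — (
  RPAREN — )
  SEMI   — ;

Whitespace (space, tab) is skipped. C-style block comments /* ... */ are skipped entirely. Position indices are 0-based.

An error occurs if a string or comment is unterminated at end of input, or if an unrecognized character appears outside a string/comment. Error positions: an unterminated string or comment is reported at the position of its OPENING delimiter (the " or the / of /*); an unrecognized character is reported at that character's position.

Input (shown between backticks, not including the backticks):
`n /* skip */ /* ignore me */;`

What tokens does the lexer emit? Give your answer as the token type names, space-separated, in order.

Answer: ID SEMI

Derivation:
pos=0: emit ID 'n' (now at pos=1)
pos=2: enter COMMENT mode (saw '/*')
exit COMMENT mode (now at pos=12)
pos=13: enter COMMENT mode (saw '/*')
exit COMMENT mode (now at pos=28)
pos=28: emit SEMI ';'
DONE. 2 tokens: [ID, SEMI]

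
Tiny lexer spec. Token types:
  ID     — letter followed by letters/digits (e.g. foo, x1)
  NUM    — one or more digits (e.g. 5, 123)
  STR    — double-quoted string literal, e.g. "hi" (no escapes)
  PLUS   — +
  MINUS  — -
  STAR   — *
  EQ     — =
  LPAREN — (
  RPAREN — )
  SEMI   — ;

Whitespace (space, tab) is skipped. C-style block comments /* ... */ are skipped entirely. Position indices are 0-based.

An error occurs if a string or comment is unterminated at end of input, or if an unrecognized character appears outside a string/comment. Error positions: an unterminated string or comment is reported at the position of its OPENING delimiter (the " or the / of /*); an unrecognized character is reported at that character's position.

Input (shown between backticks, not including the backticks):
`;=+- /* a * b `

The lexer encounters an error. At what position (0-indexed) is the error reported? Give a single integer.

pos=0: emit SEMI ';'
pos=1: emit EQ '='
pos=2: emit PLUS '+'
pos=3: emit MINUS '-'
pos=5: enter COMMENT mode (saw '/*')
pos=5: ERROR — unterminated comment (reached EOF)

Answer: 5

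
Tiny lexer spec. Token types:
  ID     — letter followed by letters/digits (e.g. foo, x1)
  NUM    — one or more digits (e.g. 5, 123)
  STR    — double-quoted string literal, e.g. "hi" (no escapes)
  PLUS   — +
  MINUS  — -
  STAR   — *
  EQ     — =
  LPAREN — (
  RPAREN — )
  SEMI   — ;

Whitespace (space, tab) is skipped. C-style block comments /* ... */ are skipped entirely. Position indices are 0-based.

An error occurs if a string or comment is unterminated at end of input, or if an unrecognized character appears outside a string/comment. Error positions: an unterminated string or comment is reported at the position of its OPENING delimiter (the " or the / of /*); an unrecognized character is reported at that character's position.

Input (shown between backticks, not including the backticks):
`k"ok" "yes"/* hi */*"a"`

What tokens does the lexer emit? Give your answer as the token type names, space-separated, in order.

Answer: ID STR STR STAR STR

Derivation:
pos=0: emit ID 'k' (now at pos=1)
pos=1: enter STRING mode
pos=1: emit STR "ok" (now at pos=5)
pos=6: enter STRING mode
pos=6: emit STR "yes" (now at pos=11)
pos=11: enter COMMENT mode (saw '/*')
exit COMMENT mode (now at pos=19)
pos=19: emit STAR '*'
pos=20: enter STRING mode
pos=20: emit STR "a" (now at pos=23)
DONE. 5 tokens: [ID, STR, STR, STAR, STR]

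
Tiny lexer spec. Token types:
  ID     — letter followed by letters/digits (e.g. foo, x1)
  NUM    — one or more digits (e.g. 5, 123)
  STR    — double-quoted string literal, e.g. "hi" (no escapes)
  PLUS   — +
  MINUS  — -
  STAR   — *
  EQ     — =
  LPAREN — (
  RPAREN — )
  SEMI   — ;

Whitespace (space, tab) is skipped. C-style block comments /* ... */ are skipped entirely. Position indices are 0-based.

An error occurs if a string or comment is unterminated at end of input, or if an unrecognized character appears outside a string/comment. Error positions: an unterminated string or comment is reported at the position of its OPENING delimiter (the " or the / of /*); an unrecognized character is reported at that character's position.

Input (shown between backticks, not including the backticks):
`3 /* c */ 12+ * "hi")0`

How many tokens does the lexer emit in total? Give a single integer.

pos=0: emit NUM '3' (now at pos=1)
pos=2: enter COMMENT mode (saw '/*')
exit COMMENT mode (now at pos=9)
pos=10: emit NUM '12' (now at pos=12)
pos=12: emit PLUS '+'
pos=14: emit STAR '*'
pos=16: enter STRING mode
pos=16: emit STR "hi" (now at pos=20)
pos=20: emit RPAREN ')'
pos=21: emit NUM '0' (now at pos=22)
DONE. 7 tokens: [NUM, NUM, PLUS, STAR, STR, RPAREN, NUM]

Answer: 7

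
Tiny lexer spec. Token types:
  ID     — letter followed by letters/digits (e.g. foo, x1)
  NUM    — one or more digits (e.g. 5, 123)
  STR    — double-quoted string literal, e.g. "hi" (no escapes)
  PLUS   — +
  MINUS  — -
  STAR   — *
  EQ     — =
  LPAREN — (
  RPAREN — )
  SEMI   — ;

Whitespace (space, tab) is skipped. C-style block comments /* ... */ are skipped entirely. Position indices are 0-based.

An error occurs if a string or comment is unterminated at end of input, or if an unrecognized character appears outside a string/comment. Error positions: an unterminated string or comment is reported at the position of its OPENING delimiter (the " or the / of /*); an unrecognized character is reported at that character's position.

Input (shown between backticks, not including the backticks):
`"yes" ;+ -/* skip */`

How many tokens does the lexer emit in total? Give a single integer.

pos=0: enter STRING mode
pos=0: emit STR "yes" (now at pos=5)
pos=6: emit SEMI ';'
pos=7: emit PLUS '+'
pos=9: emit MINUS '-'
pos=10: enter COMMENT mode (saw '/*')
exit COMMENT mode (now at pos=20)
DONE. 4 tokens: [STR, SEMI, PLUS, MINUS]

Answer: 4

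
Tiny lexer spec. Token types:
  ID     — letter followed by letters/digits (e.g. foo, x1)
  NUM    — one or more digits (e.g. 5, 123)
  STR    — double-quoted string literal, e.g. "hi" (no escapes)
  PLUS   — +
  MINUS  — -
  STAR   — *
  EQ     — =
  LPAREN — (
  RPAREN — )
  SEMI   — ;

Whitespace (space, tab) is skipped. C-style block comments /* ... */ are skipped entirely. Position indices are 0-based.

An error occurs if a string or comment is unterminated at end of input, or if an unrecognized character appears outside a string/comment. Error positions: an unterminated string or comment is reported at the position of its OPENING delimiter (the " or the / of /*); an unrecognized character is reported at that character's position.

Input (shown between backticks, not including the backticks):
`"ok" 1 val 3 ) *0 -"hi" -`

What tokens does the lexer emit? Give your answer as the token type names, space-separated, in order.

Answer: STR NUM ID NUM RPAREN STAR NUM MINUS STR MINUS

Derivation:
pos=0: enter STRING mode
pos=0: emit STR "ok" (now at pos=4)
pos=5: emit NUM '1' (now at pos=6)
pos=7: emit ID 'val' (now at pos=10)
pos=11: emit NUM '3' (now at pos=12)
pos=13: emit RPAREN ')'
pos=15: emit STAR '*'
pos=16: emit NUM '0' (now at pos=17)
pos=18: emit MINUS '-'
pos=19: enter STRING mode
pos=19: emit STR "hi" (now at pos=23)
pos=24: emit MINUS '-'
DONE. 10 tokens: [STR, NUM, ID, NUM, RPAREN, STAR, NUM, MINUS, STR, MINUS]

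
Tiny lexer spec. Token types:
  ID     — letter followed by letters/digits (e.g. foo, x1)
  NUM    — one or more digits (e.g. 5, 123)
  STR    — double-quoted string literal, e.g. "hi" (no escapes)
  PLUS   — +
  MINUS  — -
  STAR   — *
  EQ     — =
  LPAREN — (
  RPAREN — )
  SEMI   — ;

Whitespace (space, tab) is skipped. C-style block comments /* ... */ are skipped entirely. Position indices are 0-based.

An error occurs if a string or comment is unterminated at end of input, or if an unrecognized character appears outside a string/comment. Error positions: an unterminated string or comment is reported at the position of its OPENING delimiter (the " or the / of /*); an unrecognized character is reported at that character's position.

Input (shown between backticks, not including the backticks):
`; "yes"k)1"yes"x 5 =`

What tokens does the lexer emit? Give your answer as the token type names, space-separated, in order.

Answer: SEMI STR ID RPAREN NUM STR ID NUM EQ

Derivation:
pos=0: emit SEMI ';'
pos=2: enter STRING mode
pos=2: emit STR "yes" (now at pos=7)
pos=7: emit ID 'k' (now at pos=8)
pos=8: emit RPAREN ')'
pos=9: emit NUM '1' (now at pos=10)
pos=10: enter STRING mode
pos=10: emit STR "yes" (now at pos=15)
pos=15: emit ID 'x' (now at pos=16)
pos=17: emit NUM '5' (now at pos=18)
pos=19: emit EQ '='
DONE. 9 tokens: [SEMI, STR, ID, RPAREN, NUM, STR, ID, NUM, EQ]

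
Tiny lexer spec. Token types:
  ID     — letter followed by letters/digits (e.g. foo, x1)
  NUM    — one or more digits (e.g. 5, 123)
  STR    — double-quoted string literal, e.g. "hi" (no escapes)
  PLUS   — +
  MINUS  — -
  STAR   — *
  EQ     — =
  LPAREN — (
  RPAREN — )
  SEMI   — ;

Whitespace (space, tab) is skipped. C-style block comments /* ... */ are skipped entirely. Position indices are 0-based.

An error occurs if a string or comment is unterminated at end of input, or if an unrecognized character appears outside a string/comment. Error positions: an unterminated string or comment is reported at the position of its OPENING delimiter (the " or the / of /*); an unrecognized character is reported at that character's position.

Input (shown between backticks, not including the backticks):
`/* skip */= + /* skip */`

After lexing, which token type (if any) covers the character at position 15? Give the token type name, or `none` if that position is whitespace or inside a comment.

Answer: none

Derivation:
pos=0: enter COMMENT mode (saw '/*')
exit COMMENT mode (now at pos=10)
pos=10: emit EQ '='
pos=12: emit PLUS '+'
pos=14: enter COMMENT mode (saw '/*')
exit COMMENT mode (now at pos=24)
DONE. 2 tokens: [EQ, PLUS]
Position 15: char is '*' -> none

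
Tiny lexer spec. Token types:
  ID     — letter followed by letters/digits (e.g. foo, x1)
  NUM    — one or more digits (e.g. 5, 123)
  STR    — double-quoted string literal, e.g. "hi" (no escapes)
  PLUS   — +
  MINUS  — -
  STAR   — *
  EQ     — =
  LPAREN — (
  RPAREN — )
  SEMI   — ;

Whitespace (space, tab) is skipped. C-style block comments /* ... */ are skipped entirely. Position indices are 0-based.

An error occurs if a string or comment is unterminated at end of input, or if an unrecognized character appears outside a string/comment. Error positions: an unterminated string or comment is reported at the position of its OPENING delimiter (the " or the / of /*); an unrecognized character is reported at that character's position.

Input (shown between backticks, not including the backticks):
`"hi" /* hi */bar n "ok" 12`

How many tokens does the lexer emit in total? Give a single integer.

pos=0: enter STRING mode
pos=0: emit STR "hi" (now at pos=4)
pos=5: enter COMMENT mode (saw '/*')
exit COMMENT mode (now at pos=13)
pos=13: emit ID 'bar' (now at pos=16)
pos=17: emit ID 'n' (now at pos=18)
pos=19: enter STRING mode
pos=19: emit STR "ok" (now at pos=23)
pos=24: emit NUM '12' (now at pos=26)
DONE. 5 tokens: [STR, ID, ID, STR, NUM]

Answer: 5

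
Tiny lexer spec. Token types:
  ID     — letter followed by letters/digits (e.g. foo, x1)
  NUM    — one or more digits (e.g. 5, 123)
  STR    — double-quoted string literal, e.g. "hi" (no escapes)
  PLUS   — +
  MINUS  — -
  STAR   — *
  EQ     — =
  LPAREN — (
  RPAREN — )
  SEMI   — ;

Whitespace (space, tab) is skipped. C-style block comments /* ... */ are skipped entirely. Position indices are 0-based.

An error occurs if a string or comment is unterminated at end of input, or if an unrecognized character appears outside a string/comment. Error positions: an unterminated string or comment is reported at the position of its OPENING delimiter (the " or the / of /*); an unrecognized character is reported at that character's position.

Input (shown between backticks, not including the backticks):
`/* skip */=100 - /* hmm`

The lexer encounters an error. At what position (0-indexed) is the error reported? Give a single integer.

pos=0: enter COMMENT mode (saw '/*')
exit COMMENT mode (now at pos=10)
pos=10: emit EQ '='
pos=11: emit NUM '100' (now at pos=14)
pos=15: emit MINUS '-'
pos=17: enter COMMENT mode (saw '/*')
pos=17: ERROR — unterminated comment (reached EOF)

Answer: 17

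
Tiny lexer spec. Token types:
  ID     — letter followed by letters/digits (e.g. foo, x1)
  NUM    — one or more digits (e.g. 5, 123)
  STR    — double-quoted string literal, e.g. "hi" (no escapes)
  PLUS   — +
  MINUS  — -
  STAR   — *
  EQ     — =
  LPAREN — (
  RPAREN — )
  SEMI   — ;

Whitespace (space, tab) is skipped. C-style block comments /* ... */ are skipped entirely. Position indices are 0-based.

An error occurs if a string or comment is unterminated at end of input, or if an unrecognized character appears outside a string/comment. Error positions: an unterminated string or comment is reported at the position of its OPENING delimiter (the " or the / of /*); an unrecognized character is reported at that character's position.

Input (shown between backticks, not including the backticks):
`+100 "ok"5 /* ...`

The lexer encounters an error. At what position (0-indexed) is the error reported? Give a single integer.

Answer: 11

Derivation:
pos=0: emit PLUS '+'
pos=1: emit NUM '100' (now at pos=4)
pos=5: enter STRING mode
pos=5: emit STR "ok" (now at pos=9)
pos=9: emit NUM '5' (now at pos=10)
pos=11: enter COMMENT mode (saw '/*')
pos=11: ERROR — unterminated comment (reached EOF)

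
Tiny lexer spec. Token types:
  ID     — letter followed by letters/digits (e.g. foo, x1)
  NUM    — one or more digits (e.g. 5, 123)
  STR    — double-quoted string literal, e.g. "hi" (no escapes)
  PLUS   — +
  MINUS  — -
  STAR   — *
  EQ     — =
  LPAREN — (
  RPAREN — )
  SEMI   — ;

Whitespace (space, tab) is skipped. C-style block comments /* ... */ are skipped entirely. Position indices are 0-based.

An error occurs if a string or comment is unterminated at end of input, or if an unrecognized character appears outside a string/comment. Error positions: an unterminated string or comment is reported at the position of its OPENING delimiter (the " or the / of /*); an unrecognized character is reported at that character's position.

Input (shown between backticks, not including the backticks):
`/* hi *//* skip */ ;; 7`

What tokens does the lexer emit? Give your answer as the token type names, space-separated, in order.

pos=0: enter COMMENT mode (saw '/*')
exit COMMENT mode (now at pos=8)
pos=8: enter COMMENT mode (saw '/*')
exit COMMENT mode (now at pos=18)
pos=19: emit SEMI ';'
pos=20: emit SEMI ';'
pos=22: emit NUM '7' (now at pos=23)
DONE. 3 tokens: [SEMI, SEMI, NUM]

Answer: SEMI SEMI NUM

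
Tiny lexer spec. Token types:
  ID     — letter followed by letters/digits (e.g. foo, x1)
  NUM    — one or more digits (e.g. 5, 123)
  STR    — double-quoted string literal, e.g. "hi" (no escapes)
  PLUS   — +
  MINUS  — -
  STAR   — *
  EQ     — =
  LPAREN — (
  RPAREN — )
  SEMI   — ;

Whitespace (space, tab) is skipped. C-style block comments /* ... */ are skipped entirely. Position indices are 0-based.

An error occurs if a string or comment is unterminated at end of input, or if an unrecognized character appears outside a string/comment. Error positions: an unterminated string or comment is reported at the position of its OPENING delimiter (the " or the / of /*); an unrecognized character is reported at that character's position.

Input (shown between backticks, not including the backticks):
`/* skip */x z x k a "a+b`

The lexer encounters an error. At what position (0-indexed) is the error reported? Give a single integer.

Answer: 20

Derivation:
pos=0: enter COMMENT mode (saw '/*')
exit COMMENT mode (now at pos=10)
pos=10: emit ID 'x' (now at pos=11)
pos=12: emit ID 'z' (now at pos=13)
pos=14: emit ID 'x' (now at pos=15)
pos=16: emit ID 'k' (now at pos=17)
pos=18: emit ID 'a' (now at pos=19)
pos=20: enter STRING mode
pos=20: ERROR — unterminated string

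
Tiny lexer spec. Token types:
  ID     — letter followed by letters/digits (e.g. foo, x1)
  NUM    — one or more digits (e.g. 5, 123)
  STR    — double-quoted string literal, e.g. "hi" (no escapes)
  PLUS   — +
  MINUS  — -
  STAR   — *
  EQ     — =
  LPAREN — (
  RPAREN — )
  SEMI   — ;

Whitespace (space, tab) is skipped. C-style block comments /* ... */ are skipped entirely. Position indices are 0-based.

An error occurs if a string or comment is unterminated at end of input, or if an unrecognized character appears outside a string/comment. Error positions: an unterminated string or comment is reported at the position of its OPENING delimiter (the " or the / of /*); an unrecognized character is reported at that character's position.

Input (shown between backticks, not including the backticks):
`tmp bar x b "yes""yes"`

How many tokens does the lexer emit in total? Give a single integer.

Answer: 6

Derivation:
pos=0: emit ID 'tmp' (now at pos=3)
pos=4: emit ID 'bar' (now at pos=7)
pos=8: emit ID 'x' (now at pos=9)
pos=10: emit ID 'b' (now at pos=11)
pos=12: enter STRING mode
pos=12: emit STR "yes" (now at pos=17)
pos=17: enter STRING mode
pos=17: emit STR "yes" (now at pos=22)
DONE. 6 tokens: [ID, ID, ID, ID, STR, STR]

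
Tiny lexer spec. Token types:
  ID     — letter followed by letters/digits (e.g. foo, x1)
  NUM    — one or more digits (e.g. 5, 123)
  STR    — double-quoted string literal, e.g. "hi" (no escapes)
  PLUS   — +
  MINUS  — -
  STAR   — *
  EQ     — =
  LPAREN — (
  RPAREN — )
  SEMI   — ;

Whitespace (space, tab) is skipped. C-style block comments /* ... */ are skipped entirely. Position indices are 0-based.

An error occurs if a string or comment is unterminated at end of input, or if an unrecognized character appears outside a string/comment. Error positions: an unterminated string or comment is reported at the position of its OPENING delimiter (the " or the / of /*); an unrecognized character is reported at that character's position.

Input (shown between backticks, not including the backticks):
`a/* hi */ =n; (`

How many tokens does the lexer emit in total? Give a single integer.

pos=0: emit ID 'a' (now at pos=1)
pos=1: enter COMMENT mode (saw '/*')
exit COMMENT mode (now at pos=9)
pos=10: emit EQ '='
pos=11: emit ID 'n' (now at pos=12)
pos=12: emit SEMI ';'
pos=14: emit LPAREN '('
DONE. 5 tokens: [ID, EQ, ID, SEMI, LPAREN]

Answer: 5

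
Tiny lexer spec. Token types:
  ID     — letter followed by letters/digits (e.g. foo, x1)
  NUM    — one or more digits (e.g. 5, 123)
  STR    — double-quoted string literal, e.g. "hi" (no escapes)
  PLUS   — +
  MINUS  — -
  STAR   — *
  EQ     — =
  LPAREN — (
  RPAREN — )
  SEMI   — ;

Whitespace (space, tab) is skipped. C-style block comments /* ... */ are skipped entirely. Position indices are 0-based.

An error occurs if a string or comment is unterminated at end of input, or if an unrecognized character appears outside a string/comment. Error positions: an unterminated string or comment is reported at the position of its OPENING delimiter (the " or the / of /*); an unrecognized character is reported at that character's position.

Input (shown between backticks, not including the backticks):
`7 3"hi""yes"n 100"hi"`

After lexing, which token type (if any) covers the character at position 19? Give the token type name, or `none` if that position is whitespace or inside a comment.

pos=0: emit NUM '7' (now at pos=1)
pos=2: emit NUM '3' (now at pos=3)
pos=3: enter STRING mode
pos=3: emit STR "hi" (now at pos=7)
pos=7: enter STRING mode
pos=7: emit STR "yes" (now at pos=12)
pos=12: emit ID 'n' (now at pos=13)
pos=14: emit NUM '100' (now at pos=17)
pos=17: enter STRING mode
pos=17: emit STR "hi" (now at pos=21)
DONE. 7 tokens: [NUM, NUM, STR, STR, ID, NUM, STR]
Position 19: char is 'i' -> STR

Answer: STR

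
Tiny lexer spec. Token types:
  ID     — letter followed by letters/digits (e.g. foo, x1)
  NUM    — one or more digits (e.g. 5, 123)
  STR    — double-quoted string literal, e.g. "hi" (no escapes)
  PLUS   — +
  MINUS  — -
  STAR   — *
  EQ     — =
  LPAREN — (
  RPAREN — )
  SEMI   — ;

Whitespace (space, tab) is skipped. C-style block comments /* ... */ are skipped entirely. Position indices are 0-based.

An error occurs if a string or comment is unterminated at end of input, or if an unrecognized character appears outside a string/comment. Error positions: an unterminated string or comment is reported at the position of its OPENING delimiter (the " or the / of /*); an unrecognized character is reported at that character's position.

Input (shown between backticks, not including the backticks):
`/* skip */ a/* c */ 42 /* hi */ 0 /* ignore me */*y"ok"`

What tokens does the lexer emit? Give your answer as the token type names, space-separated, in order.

pos=0: enter COMMENT mode (saw '/*')
exit COMMENT mode (now at pos=10)
pos=11: emit ID 'a' (now at pos=12)
pos=12: enter COMMENT mode (saw '/*')
exit COMMENT mode (now at pos=19)
pos=20: emit NUM '42' (now at pos=22)
pos=23: enter COMMENT mode (saw '/*')
exit COMMENT mode (now at pos=31)
pos=32: emit NUM '0' (now at pos=33)
pos=34: enter COMMENT mode (saw '/*')
exit COMMENT mode (now at pos=49)
pos=49: emit STAR '*'
pos=50: emit ID 'y' (now at pos=51)
pos=51: enter STRING mode
pos=51: emit STR "ok" (now at pos=55)
DONE. 6 tokens: [ID, NUM, NUM, STAR, ID, STR]

Answer: ID NUM NUM STAR ID STR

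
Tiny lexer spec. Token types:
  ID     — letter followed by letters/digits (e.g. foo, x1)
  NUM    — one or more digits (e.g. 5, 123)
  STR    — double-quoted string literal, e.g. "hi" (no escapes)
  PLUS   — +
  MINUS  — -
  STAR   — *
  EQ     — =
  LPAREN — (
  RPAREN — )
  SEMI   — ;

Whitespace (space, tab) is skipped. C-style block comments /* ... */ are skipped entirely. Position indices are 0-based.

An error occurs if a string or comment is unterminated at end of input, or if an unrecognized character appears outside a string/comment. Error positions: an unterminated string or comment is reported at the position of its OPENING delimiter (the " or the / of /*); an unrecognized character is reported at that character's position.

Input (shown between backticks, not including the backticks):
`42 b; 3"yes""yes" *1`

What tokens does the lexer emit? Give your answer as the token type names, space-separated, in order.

Answer: NUM ID SEMI NUM STR STR STAR NUM

Derivation:
pos=0: emit NUM '42' (now at pos=2)
pos=3: emit ID 'b' (now at pos=4)
pos=4: emit SEMI ';'
pos=6: emit NUM '3' (now at pos=7)
pos=7: enter STRING mode
pos=7: emit STR "yes" (now at pos=12)
pos=12: enter STRING mode
pos=12: emit STR "yes" (now at pos=17)
pos=18: emit STAR '*'
pos=19: emit NUM '1' (now at pos=20)
DONE. 8 tokens: [NUM, ID, SEMI, NUM, STR, STR, STAR, NUM]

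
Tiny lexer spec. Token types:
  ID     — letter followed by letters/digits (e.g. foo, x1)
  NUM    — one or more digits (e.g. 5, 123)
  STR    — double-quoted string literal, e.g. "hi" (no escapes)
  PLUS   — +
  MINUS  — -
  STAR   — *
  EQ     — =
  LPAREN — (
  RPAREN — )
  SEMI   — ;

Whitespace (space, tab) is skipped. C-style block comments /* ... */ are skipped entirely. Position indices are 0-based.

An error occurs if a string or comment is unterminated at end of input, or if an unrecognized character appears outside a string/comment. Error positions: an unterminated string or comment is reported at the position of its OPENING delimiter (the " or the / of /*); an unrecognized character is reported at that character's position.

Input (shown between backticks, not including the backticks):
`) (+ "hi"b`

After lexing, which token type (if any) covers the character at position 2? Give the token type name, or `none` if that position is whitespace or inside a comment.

pos=0: emit RPAREN ')'
pos=2: emit LPAREN '('
pos=3: emit PLUS '+'
pos=5: enter STRING mode
pos=5: emit STR "hi" (now at pos=9)
pos=9: emit ID 'b' (now at pos=10)
DONE. 5 tokens: [RPAREN, LPAREN, PLUS, STR, ID]
Position 2: char is '(' -> LPAREN

Answer: LPAREN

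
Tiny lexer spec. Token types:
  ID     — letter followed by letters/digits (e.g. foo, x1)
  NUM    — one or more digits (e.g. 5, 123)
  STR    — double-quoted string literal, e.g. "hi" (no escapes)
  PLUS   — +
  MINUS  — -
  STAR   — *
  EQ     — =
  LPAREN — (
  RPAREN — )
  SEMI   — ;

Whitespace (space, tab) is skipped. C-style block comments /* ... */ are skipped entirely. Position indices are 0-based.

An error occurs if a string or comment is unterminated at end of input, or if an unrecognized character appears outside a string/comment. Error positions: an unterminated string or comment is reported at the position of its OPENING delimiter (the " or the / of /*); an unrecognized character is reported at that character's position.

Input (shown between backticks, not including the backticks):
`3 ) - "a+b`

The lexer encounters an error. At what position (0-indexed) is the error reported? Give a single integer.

Answer: 6

Derivation:
pos=0: emit NUM '3' (now at pos=1)
pos=2: emit RPAREN ')'
pos=4: emit MINUS '-'
pos=6: enter STRING mode
pos=6: ERROR — unterminated string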